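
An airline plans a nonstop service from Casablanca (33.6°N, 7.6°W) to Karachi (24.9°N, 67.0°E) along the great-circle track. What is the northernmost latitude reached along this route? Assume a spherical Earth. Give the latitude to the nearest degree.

≈ 36°N

The great circle lies in the plane with unit normal n̂ = (p₁ × p₂)/|p₁ × p₂|.
Here n̂_z ≈ +0.808; the vertex latitude is φ_max = arccos|n̂_z| ≈ 36.1°.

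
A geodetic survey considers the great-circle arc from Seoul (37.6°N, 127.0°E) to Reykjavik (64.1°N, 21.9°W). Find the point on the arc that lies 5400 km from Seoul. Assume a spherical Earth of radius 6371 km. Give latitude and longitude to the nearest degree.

≈ (79°N, 61°E)

Convert each endpoint to a unit vector on the sphere (x = cos φ cos λ, y = cos φ sin λ, z = sin φ).
The central angle between the endpoints is δ = arccos(p₁·p₂) ≈ 1.316 rad (75.4°). The total great-circle distance is δ·R ≈ 1.316 × 6371 ≈ 8381 km, so the target fraction is f = 5400/8381 ≈ 0.644.
Interpolate at f ≈ 0.644 with slerp weights a = sin((1−f)δ)/sin δ ≈ 0.466, b = sin(fδ)/sin δ ≈ 0.775.
p = a·p₁ + b·p₂ ≈ (0.092, 0.169, 0.981); φ = arcsin(p_z) ≈ 78.93°, λ = atan2(p_y, p_x) ≈ 61.46°.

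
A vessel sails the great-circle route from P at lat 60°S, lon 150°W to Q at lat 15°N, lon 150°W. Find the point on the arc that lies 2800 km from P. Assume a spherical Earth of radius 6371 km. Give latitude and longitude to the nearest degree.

≈ lat 35°S, lon 150°W

Write both endpoints as unit vectors p₁, p₂ with components (cos φ cos λ, cos φ sin λ, sin φ).
The central angle between the endpoints is δ = arccos(p₁·p₂) ≈ 1.309 rad (75.0°). The total great-circle distance is δ·R ≈ 1.309 × 6371 ≈ 8340 km, so the target fraction is f = 2800/8340 ≈ 0.336.
Interpolate at f ≈ 0.336 with slerp weights a = sin((1−f)δ)/sin δ ≈ 0.791, b = sin(fδ)/sin δ ≈ 0.440.
p = a·p₁ + b·p₂ ≈ (-0.711, -0.410, -0.571); φ = arcsin(p_z) ≈ -34.82°, λ = atan2(p_y, p_x) ≈ -150.00°.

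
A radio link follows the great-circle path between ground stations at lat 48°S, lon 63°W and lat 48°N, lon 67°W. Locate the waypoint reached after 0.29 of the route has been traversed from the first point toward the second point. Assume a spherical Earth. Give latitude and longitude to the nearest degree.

Convert each endpoint to a unit vector on the sphere (x = cos φ cos λ, y = cos φ sin λ, z = sin φ).
The central angle between the endpoints is δ = arccos(p₁·p₂) ≈ 1.677 rad (96.1°).
Interpolate at f = 0.29 with slerp weights a = sin((1−f)δ)/sin δ ≈ 0.934, b = sin(fδ)/sin δ ≈ 0.470.
p = a·p₁ + b·p₂ ≈ (0.407, -0.846, -0.345); φ = arcsin(p_z) ≈ -20.16°, λ = atan2(p_y, p_x) ≈ -64.34°.

≈ lat 20°S, lon 64°W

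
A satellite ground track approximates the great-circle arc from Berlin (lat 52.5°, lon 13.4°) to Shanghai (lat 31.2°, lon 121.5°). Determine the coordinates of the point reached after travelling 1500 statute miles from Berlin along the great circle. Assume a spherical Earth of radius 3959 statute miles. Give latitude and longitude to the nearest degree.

From cos δ = sin φ₁ sin φ₂ + cos φ₁ cos φ₂ cos Δλ, the central angle is δ ≈ 1.319 rad (75.6°). The total great-circle distance is δ·R ≈ 1.319 × 3959 ≈ 5222 mi, so the target fraction is f = 1500/5222 ≈ 0.287.
Interpolate at f ≈ 0.287 with slerp weights a = sin((1−f)δ)/sin δ ≈ 0.834, b = sin(fδ)/sin δ ≈ 0.382.
p = a·p₁ + b·p₂ ≈ (0.323, 0.396, 0.859); φ = arcsin(p_z) ≈ 59.25°, λ = atan2(p_y, p_x) ≈ 50.80°.

≈ lat 59°, lon 51°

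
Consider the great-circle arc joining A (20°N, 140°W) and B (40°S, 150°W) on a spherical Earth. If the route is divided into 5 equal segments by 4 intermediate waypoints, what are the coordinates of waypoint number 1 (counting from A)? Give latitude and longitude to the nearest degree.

Convert each endpoint to a unit vector on the sphere (x = cos φ cos λ, y = cos φ sin λ, z = sin φ).
The central angle between the endpoints is δ = arccos(p₁·p₂) ≈ 1.060 rad (60.7°).
Interpolate at f = 1/5 with slerp weights a = sin((1−f)δ)/sin δ ≈ 0.860, b = sin(fδ)/sin δ ≈ 0.241.
p = a·p₁ + b·p₂ ≈ (-0.779, -0.612, 0.139); φ = arcsin(p_z) ≈ 7.99°, λ = atan2(p_y, p_x) ≈ -141.86°.

≈ (8°N, 142°W)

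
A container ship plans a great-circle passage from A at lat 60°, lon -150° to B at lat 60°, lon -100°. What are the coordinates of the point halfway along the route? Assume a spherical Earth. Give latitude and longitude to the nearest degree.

Convert each endpoint to a unit vector on the sphere (x = cos φ cos λ, y = cos φ sin λ, z = sin φ).
The central angle between the endpoints is δ = arccos(p₁·p₂) ≈ 0.426 rad (24.4°).
Interpolate at f = 1/2 with slerp weights a = sin((1−f)δ)/sin δ ≈ 0.512, b = sin(fδ)/sin δ ≈ 0.512.
p = a·p₁ + b·p₂ ≈ (-0.266, -0.380, 0.886); φ = arcsin(p_z) ≈ 62.38°, λ = atan2(p_y, p_x) ≈ -125.00°.

≈ lat 62°, lon -125°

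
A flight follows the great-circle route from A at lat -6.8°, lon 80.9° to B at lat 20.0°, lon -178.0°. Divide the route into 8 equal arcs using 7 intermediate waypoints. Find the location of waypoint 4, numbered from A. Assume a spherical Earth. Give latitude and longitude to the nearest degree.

Convert each endpoint to a unit vector on the sphere (x = cos φ cos λ, y = cos φ sin λ, z = sin φ).
The central angle between the endpoints is δ = arccos(p₁·p₂) ≈ 1.793 rad (102.7°).
Interpolate at f = 4/8 with slerp weights a = sin((1−f)δ)/sin δ ≈ 0.801, b = sin(fδ)/sin δ ≈ 0.801.
p = a·p₁ + b·p₂ ≈ (-0.626, 0.759, 0.179); φ = arcsin(p_z) ≈ 10.31°, λ = atan2(p_y, p_x) ≈ 129.53°.

≈ lat 10°, lon 130°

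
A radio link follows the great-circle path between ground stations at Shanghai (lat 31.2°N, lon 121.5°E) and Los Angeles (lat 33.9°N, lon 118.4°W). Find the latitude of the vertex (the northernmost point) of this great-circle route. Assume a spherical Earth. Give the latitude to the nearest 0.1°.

The great circle lies in the plane with unit normal n̂ = (p₁ × p₂)/|p₁ × p₂|.
Here n̂_z ≈ +0.616; the vertex latitude is φ_max = arccos|n̂_z| ≈ 52.0°.
Check via Clairaut: cos φ_max = |cos φ₁| · sin C = cos(31.2°)·sin(46.0°) ≈ 0.616, again giving ≈ 52.0°.

≈ 52.0°N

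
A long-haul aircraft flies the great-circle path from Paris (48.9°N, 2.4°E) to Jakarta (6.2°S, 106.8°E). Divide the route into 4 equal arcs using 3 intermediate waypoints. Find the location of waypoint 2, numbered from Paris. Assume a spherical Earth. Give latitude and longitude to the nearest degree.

Convert each endpoint to a unit vector on the sphere (x = cos φ cos λ, y = cos φ sin λ, z = sin φ).
The central angle between the endpoints is δ = arccos(p₁·p₂) ≈ 1.817 rad (104.1°).
Interpolate at f = 2/4 with slerp weights a = sin((1−f)δ)/sin δ ≈ 0.813, b = sin(fδ)/sin δ ≈ 0.813.
p = a·p₁ + b·p₂ ≈ (0.300, 0.796, 0.525); φ = arcsin(p_z) ≈ 31.67°, λ = atan2(p_y, p_x) ≈ 69.33°.

≈ (32°N, 69°E)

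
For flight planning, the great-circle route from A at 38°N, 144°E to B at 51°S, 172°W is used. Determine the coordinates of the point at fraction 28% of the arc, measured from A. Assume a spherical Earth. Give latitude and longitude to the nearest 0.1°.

The haversine formula gives a central angle δ ≈ 1.693 rad (97.0°) between the endpoints.
Interpolate at f = 0.28 with slerp weights a = sin((1−f)δ)/sin δ ≈ 0.946, b = sin(fδ)/sin δ ≈ 0.460.
p = a·p₁ + b·p₂ ≈ (-0.890, 0.398, 0.225); φ = arcsin(p_z) ≈ 13.00°, λ = atan2(p_y, p_x) ≈ 155.91°.

≈ 13.0°N, 155.9°E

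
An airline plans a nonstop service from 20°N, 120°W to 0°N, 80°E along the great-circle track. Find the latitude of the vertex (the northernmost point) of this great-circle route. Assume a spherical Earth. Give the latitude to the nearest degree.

The great circle lies in the plane with unit normal n̂ = (p₁ × p₂)/|p₁ × p₂|.
Here n̂_z ≈ -0.685; the vertex latitude is φ_max = arccos|n̂_z| ≈ 46.8°.

≈ 47°N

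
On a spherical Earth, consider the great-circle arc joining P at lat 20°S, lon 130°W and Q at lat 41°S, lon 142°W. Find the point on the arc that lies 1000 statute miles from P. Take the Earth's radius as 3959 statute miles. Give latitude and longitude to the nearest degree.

From cos δ = sin φ₁ sin φ₂ + cos φ₁ cos φ₂ cos Δλ, the central angle is δ ≈ 0.408 rad (23.4°). The total great-circle distance is δ·R ≈ 0.408 × 3959 ≈ 1614 mi, so the target fraction is f = 1000/1614 ≈ 0.620.
Interpolate at f ≈ 0.620 with slerp weights a = sin((1−f)δ)/sin δ ≈ 0.389, b = sin(fδ)/sin δ ≈ 0.630.
p = a·p₁ + b·p₂ ≈ (-0.610, -0.573, -0.547); φ = arcsin(p_z) ≈ -33.15°, λ = atan2(p_y, p_x) ≈ -136.79°.

≈ lat 33°S, lon 137°W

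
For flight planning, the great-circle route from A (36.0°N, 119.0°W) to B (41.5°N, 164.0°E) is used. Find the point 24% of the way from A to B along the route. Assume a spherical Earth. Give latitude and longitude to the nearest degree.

≈ (42°N, 135°W)

Write both endpoints as unit vectors p₁, p₂ with components (cos φ cos λ, cos φ sin λ, sin φ).
The central angle between the endpoints is δ = arccos(p₁·p₂) ≈ 1.017 rad (58.3°).
Interpolate at f = 0.24 with slerp weights a = sin((1−f)δ)/sin δ ≈ 0.821, b = sin(fδ)/sin δ ≈ 0.284.
p = a·p₁ + b·p₂ ≈ (-0.527, -0.522, 0.671); φ = arcsin(p_z) ≈ 42.13°, λ = atan2(p_y, p_x) ≈ -135.24°.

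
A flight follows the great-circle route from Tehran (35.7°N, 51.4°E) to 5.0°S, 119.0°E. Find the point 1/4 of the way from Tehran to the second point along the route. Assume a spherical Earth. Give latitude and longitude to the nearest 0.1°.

From cos δ = sin φ₁ sin φ₂ + cos φ₁ cos φ₂ cos Δλ, the central angle is δ ≈ 1.310 rad (75.1°).
Interpolate at f = 1/4 with slerp weights a = sin((1−f)δ)/sin δ ≈ 0.861, b = sin(fδ)/sin δ ≈ 0.333.
p = a·p₁ + b·p₂ ≈ (0.275, 0.837, 0.473); φ = arcsin(p_z) ≈ 28.26°, λ = atan2(p_y, p_x) ≈ 71.78°.

≈ 28.3°N, 71.8°E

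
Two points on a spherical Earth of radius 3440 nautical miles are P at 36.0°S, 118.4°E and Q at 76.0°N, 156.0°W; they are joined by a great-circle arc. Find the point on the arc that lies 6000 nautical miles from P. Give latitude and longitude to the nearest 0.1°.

Convert each endpoint to a unit vector on the sphere (x = cos φ cos λ, y = cos φ sin λ, z = sin φ).
The central angle between the endpoints is δ = arccos(p₁·p₂) ≈ 2.160 rad (123.7°). The total great-circle distance is δ·R ≈ 2.160 × 3440 ≈ 7429 nmi, so the target fraction is f = 6000/7429 ≈ 0.808.
Interpolate at f ≈ 0.808 with slerp weights a = sin((1−f)δ)/sin δ ≈ 0.485, b = sin(fδ)/sin δ ≈ 1.184.
p = a·p₁ + b·p₂ ≈ (-0.448, 0.229, 0.864); φ = arcsin(p_z) ≈ 59.77°, λ = atan2(p_y, p_x) ≈ 152.98°.

≈ 59.8°N, 153.0°E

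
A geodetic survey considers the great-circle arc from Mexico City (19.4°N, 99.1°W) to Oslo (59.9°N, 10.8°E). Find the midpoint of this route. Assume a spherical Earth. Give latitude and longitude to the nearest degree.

Write both endpoints as unit vectors p₁, p₂ with components (cos φ cos λ, cos φ sin λ, sin φ).
The central angle between the endpoints is δ = arccos(p₁·p₂) ≈ 1.444 rad (82.7°).
Interpolate at f = 1/2 with slerp weights a = sin((1−f)δ)/sin δ ≈ 0.666, b = sin(fδ)/sin δ ≈ 0.666.
p = a·p₁ + b·p₂ ≈ (0.229, -0.558, 0.798); φ = arcsin(p_z) ≈ 52.91°, λ = atan2(p_y, p_x) ≈ -67.70°.

≈ (53°N, 68°W)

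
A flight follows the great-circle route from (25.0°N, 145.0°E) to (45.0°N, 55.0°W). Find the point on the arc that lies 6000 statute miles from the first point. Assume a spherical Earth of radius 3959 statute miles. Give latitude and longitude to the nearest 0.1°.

≈ (64.0°N, 70.3°W)

Convert each endpoint to a unit vector on the sphere (x = cos φ cos λ, y = cos φ sin λ, z = sin φ).
The central angle between the endpoints is δ = arccos(p₁·p₂) ≈ 1.879 rad (107.7°). The total great-circle distance is δ·R ≈ 1.879 × 3959 ≈ 7439 mi, so the target fraction is f = 6000/7439 ≈ 0.807.
Interpolate at f ≈ 0.807 with slerp weights a = sin((1−f)δ)/sin δ ≈ 0.373, b = sin(fδ)/sin δ ≈ 1.048.
p = a·p₁ + b·p₂ ≈ (0.148, -0.413, 0.899); φ = arcsin(p_z) ≈ 63.98°, λ = atan2(p_y, p_x) ≈ -70.29°.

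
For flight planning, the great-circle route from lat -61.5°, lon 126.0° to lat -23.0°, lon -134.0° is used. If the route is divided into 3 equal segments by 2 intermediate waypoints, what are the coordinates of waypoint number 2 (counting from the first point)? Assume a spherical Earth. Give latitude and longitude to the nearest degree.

The haversine formula gives a central angle δ ≈ 1.300 rad (74.5°) between the endpoints.
Interpolate at f = 2/3 with slerp weights a = sin((1−f)δ)/sin δ ≈ 0.436, b = sin(fδ)/sin δ ≈ 0.791.
p = a·p₁ + b·p₂ ≈ (-0.628, -0.356, -0.692); φ = arcsin(p_z) ≈ -43.80°, λ = atan2(p_y, p_x) ≈ -150.49°.

≈ lat -44°, lon -150°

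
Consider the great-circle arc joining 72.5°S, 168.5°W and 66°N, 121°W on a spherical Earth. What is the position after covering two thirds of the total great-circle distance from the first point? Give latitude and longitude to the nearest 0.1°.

≈ 19.9°N, 137.4°W

Write both endpoints as unit vectors p₁, p₂ with components (cos φ cos λ, cos φ sin λ, sin φ).
The central angle between the endpoints is δ = arccos(p₁·p₂) ≈ 2.479 rad (142.1°).
Interpolate at f = 2/3 with slerp weights a = sin((1−f)δ)/sin δ ≈ 1.196, b = sin(fδ)/sin δ ≈ 1.621.
p = a·p₁ + b·p₂ ≈ (-0.692, -0.637, 0.340); φ = arcsin(p_z) ≈ 19.87°, λ = atan2(p_y, p_x) ≈ -137.38°.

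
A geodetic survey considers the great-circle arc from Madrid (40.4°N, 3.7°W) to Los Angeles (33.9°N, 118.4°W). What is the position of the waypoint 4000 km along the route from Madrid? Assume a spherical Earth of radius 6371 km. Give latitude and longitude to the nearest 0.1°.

≈ 54.7°N, 54.1°W

Write both endpoints as unit vectors p₁, p₂ with components (cos φ cos λ, cos φ sin λ, sin φ).
The central angle between the endpoints is δ = arccos(p₁·p₂) ≈ 1.473 rad (84.4°). The total great-circle distance is δ·R ≈ 1.473 × 6371 ≈ 9386 km, so the target fraction is f = 4000/9386 ≈ 0.426.
Interpolate at f ≈ 0.426 with slerp weights a = sin((1−f)δ)/sin δ ≈ 0.752, b = sin(fδ)/sin δ ≈ 0.590.
p = a·p₁ + b·p₂ ≈ (0.338, -0.468, 0.816); φ = arcsin(p_z) ≈ 54.73°, λ = atan2(p_y, p_x) ≈ -54.13°.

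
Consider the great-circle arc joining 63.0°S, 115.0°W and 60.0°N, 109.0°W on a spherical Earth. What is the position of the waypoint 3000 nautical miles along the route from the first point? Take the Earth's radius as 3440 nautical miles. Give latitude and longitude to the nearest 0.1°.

≈ 13.1°S, 112.2°W

From cos δ = sin φ₁ sin φ₂ + cos φ₁ cos φ₂ cos Δλ, the central angle is δ ≈ 2.148 rad (123.1°). The total great-circle distance is δ·R ≈ 2.148 × 3440 ≈ 7390 nmi, so the target fraction is f = 3000/7390 ≈ 0.406.
Interpolate at f ≈ 0.406 with slerp weights a = sin((1−f)δ)/sin δ ≈ 1.142, b = sin(fδ)/sin δ ≈ 0.914.
p = a·p₁ + b·p₂ ≈ (-0.368, -0.902, -0.226); φ = arcsin(p_z) ≈ -13.07°, λ = atan2(p_y, p_x) ≈ -112.19°.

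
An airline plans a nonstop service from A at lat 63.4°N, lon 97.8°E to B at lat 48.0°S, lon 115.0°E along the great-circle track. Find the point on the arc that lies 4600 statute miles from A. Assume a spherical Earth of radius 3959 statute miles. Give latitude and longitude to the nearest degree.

Convert each endpoint to a unit vector on the sphere (x = cos φ cos λ, y = cos φ sin λ, z = sin φ).
The central angle between the endpoints is δ = arccos(p₁·p₂) ≈ 1.959 rad (112.2°). The total great-circle distance is δ·R ≈ 1.959 × 3959 ≈ 7755 mi, so the target fraction is f = 4600/7755 ≈ 0.593.
Interpolate at f ≈ 0.593 with slerp weights a = sin((1−f)δ)/sin δ ≈ 0.773, b = sin(fδ)/sin δ ≈ 0.991.
p = a·p₁ + b·p₂ ≈ (-0.327, 0.944, -0.046); φ = arcsin(p_z) ≈ -2.63°, λ = atan2(p_y, p_x) ≈ 109.12°.

≈ lat 3°S, lon 109°E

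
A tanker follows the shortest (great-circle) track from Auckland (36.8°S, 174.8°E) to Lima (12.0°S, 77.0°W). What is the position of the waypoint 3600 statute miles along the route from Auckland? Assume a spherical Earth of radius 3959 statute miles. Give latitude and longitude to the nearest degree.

≈ 36°S, 119°W

Convert each endpoint to a unit vector on the sphere (x = cos φ cos λ, y = cos φ sin λ, z = sin φ).
The central angle between the endpoints is δ = arccos(p₁·p₂) ≈ 1.691 rad (96.9°). The total great-circle distance is δ·R ≈ 1.691 × 3959 ≈ 6695 mi, so the target fraction is f = 3600/6695 ≈ 0.538.
Interpolate at f ≈ 0.538 with slerp weights a = sin((1−f)δ)/sin δ ≈ 0.710, b = sin(fδ)/sin δ ≈ 0.795.
p = a·p₁ + b·p₂ ≈ (-0.391, -0.706, -0.590); φ = arcsin(p_z) ≈ -36.19°, λ = atan2(p_y, p_x) ≈ -118.98°.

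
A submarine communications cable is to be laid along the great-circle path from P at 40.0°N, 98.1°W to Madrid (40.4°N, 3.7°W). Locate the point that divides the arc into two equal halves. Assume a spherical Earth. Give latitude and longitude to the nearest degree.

≈ 51°N, 51°W

Convert each endpoint to a unit vector on the sphere (x = cos φ cos λ, y = cos φ sin λ, z = sin φ).
The central angle between the endpoints is δ = arccos(p₁·p₂) ≈ 1.190 rad (68.2°).
Interpolate at f = 1/2 with slerp weights a = sin((1−f)δ)/sin δ ≈ 0.604, b = sin(fδ)/sin δ ≈ 0.604.
p = a·p₁ + b·p₂ ≈ (0.394, -0.488, 0.779); φ = arcsin(p_z) ≈ 51.20°, λ = atan2(p_y, p_x) ≈ -51.08°.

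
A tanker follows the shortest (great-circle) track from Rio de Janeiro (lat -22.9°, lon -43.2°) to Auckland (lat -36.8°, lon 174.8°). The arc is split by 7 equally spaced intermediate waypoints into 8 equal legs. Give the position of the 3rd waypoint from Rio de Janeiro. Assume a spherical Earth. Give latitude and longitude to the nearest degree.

≈ lat -54°, lon -80°

Convert each endpoint to a unit vector on the sphere (x = cos φ cos λ, y = cos φ sin λ, z = sin φ).
The central angle between the endpoints is δ = arccos(p₁·p₂) ≈ 1.926 rad (110.4°).
Interpolate at f = 3/8 with slerp weights a = sin((1−f)δ)/sin δ ≈ 0.996, b = sin(fδ)/sin δ ≈ 0.705.
p = a·p₁ + b·p₂ ≈ (0.106, -0.577, -0.810); φ = arcsin(p_z) ≈ -54.09°, λ = atan2(p_y, p_x) ≈ -79.56°.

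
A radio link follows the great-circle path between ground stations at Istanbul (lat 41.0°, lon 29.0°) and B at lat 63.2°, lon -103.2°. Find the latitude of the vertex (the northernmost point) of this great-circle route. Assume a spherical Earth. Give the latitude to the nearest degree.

The great circle lies in the plane with unit normal n̂ = (p₁ × p₂)/|p₁ × p₂|.
Here n̂_z ≈ -0.270; the vertex latitude is φ_max = arccos|n̂_z| ≈ 74.3°.
Check via Clairaut: cos φ_max = |cos φ₁| · sin C = cos(41.0°)·sin(21.0°) ≈ 0.270, again giving ≈ 74.3°.

≈ 74°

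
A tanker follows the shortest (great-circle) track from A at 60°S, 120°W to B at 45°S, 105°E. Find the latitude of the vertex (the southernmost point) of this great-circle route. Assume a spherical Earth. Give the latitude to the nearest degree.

≈ 74°S

The great circle lies in the plane with unit normal n̂ = (p₁ × p₂)/|p₁ × p₂|.
Here n̂_z ≈ -0.268; the vertex latitude is φ_max = arccos|n̂_z| ≈ 74.4°.
Check via Clairaut: cos φ_max = |cos φ₁| · sin C = cos(60.0°)·sin(147.6°) ≈ 0.268, again giving ≈ 74.4°.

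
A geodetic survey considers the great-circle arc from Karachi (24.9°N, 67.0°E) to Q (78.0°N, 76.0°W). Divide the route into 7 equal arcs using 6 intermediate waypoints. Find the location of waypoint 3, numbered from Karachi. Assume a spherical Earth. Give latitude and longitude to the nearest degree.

≈ (57°N, 60°E)

Write both endpoints as unit vectors p₁, p₂ with components (cos φ cos λ, cos φ sin λ, sin φ).
The central angle between the endpoints is δ = arccos(p₁·p₂) ≈ 1.307 rad (74.9°).
Interpolate at f = 3/7 with slerp weights a = sin((1−f)δ)/sin δ ≈ 0.704, b = sin(fδ)/sin δ ≈ 0.550.
p = a·p₁ + b·p₂ ≈ (0.277, 0.476, 0.834); φ = arcsin(p_z) ≈ 56.56°, λ = atan2(p_y, p_x) ≈ 59.82°.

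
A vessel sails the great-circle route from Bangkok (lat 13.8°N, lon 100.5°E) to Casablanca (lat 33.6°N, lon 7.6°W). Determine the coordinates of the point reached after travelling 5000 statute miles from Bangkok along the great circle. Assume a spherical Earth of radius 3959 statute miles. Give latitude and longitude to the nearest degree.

Convert each endpoint to a unit vector on the sphere (x = cos φ cos λ, y = cos φ sin λ, z = sin φ).
The central angle between the endpoints is δ = arccos(p₁·p₂) ≈ 1.690 rad (96.9°). The total great-circle distance is δ·R ≈ 1.690 × 3959 ≈ 6692 mi, so the target fraction is f = 5000/6692 ≈ 0.747.
Interpolate at f ≈ 0.747 with slerp weights a = sin((1−f)δ)/sin δ ≈ 0.418, b = sin(fδ)/sin δ ≈ 0.960.
p = a·p₁ + b·p₂ ≈ (0.719, 0.293, 0.631); φ = arcsin(p_z) ≈ 39.11°, λ = atan2(p_y, p_x) ≈ 22.18°.

≈ lat 39°N, lon 22°E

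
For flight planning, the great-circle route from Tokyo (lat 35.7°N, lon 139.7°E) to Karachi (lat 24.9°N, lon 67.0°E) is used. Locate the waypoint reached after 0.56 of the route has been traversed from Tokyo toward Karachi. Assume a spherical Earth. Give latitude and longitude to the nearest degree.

≈ lat 35°N, lon 97°E

Convert each endpoint to a unit vector on the sphere (x = cos φ cos λ, y = cos φ sin λ, z = sin φ).
The central angle between the endpoints is δ = arccos(p₁·p₂) ≈ 1.087 rad (62.3°).
Interpolate at f = 0.56 with slerp weights a = sin((1−f)δ)/sin δ ≈ 0.520, b = sin(fδ)/sin δ ≈ 0.646.
p = a·p₁ + b·p₂ ≈ (-0.093, 0.813, 0.575); φ = arcsin(p_z) ≈ 35.13°, λ = atan2(p_y, p_x) ≈ 96.54°.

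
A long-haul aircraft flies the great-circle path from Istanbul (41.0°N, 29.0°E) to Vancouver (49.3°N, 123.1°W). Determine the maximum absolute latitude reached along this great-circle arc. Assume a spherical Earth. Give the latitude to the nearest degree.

The great circle lies in the plane with unit normal n̂ = (p₁ × p₂)/|p₁ × p₂|.
Here n̂_z ≈ -0.231; the vertex latitude is φ_max = arccos|n̂_z| ≈ 76.7°.

≈ 77°N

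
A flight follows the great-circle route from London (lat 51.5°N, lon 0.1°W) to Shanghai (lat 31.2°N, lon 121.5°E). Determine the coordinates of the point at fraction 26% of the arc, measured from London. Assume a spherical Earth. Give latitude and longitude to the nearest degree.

≈ lat 62°N, lon 35°E

Write both endpoints as unit vectors p₁, p₂ with components (cos φ cos λ, cos φ sin λ, sin φ).
The central angle between the endpoints is δ = arccos(p₁·p₂) ≈ 1.444 rad (82.7°).
Interpolate at f = 0.26 with slerp weights a = sin((1−f)δ)/sin δ ≈ 0.884, b = sin(fδ)/sin δ ≈ 0.370.
p = a·p₁ + b·p₂ ≈ (0.385, 0.269, 0.883); φ = arcsin(p_z) ≈ 62.01°, λ = atan2(p_y, p_x) ≈ 34.92°.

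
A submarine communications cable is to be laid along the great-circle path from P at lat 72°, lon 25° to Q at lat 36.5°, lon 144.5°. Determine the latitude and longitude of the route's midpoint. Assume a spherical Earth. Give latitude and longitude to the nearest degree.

≈ lat 65°, lon 122°

Write both endpoints as unit vectors p₁, p₂ with components (cos φ cos λ, cos φ sin λ, sin φ).
The central angle between the endpoints is δ = arccos(p₁·p₂) ≈ 1.111 rad (63.7°).
Interpolate at f = 1/2 with slerp weights a = sin((1−f)δ)/sin δ ≈ 0.589, b = sin(fδ)/sin δ ≈ 0.589.
p = a·p₁ + b·p₂ ≈ (-0.220, 0.352, 0.910); φ = arcsin(p_z) ≈ 65.48°, λ = atan2(p_y, p_x) ≈ 122.07°.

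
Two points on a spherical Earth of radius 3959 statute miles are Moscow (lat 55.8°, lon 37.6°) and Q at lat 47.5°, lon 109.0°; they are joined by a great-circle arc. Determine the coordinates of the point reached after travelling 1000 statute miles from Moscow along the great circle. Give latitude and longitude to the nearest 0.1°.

≈ lat 58.2°, lon 64.0°

Convert each endpoint to a unit vector on the sphere (x = cos φ cos λ, y = cos φ sin λ, z = sin φ).
The central angle between the endpoints is δ = arccos(p₁·p₂) ≈ 0.751 rad (43.0°). The total great-circle distance is δ·R ≈ 0.751 × 3959 ≈ 2974 mi, so the target fraction is f = 1000/2974 ≈ 0.336.
Interpolate at f ≈ 0.336 with slerp weights a = sin((1−f)δ)/sin δ ≈ 0.701, b = sin(fδ)/sin δ ≈ 0.366.
p = a·p₁ + b·p₂ ≈ (0.231, 0.474, 0.849); φ = arcsin(p_z) ≈ 58.15°, λ = atan2(p_y, p_x) ≈ 63.98°.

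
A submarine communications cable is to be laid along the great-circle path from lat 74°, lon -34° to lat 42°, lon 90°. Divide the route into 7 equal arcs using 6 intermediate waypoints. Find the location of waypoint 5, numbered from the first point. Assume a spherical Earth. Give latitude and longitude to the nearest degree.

The haversine formula gives a central angle δ ≈ 1.014 rad (58.1°) between the endpoints.
Interpolate at f = 5/7 with slerp weights a = sin((1−f)δ)/sin δ ≈ 0.336, b = sin(fδ)/sin δ ≈ 0.780.
p = a·p₁ + b·p₂ ≈ (0.077, 0.528, 0.846); φ = arcsin(p_z) ≈ 57.74°, λ = atan2(p_y, p_x) ≈ 81.72°.

≈ lat 58°, lon 82°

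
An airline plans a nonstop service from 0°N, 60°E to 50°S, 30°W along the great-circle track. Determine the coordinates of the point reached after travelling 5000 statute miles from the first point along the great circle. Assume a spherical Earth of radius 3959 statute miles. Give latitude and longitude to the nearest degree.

≈ 47°S, 4°W

From cos δ = sin φ₁ sin φ₂ + cos φ₁ cos φ₂ cos Δλ, the central angle is δ ≈ 1.571 rad (90.0°). The total great-circle distance is δ·R ≈ 1.571 × 3959 ≈ 6219 mi, so the target fraction is f = 5000/6219 ≈ 0.804.
Interpolate at f ≈ 0.804 with slerp weights a = sin((1−f)δ)/sin δ ≈ 0.303, b = sin(fδ)/sin δ ≈ 0.953.
p = a·p₁ + b·p₂ ≈ (0.682, -0.044, -0.730); φ = arcsin(p_z) ≈ -46.89°, λ = atan2(p_y, p_x) ≈ -3.68°.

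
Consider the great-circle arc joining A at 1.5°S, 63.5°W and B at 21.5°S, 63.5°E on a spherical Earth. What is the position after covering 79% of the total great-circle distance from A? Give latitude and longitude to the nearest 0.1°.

≈ 26.7°S, 35.6°E

From cos δ = sin φ₁ sin φ₂ + cos φ₁ cos φ₂ cos Δλ, the central angle is δ ≈ 2.153 rad (123.4°).
Interpolate at f = 0.79 with slerp weights a = sin((1−f)δ)/sin δ ≈ 0.523, b = sin(fδ)/sin δ ≈ 1.187.
p = a·p₁ + b·p₂ ≈ (0.726, 0.521, -0.449); φ = arcsin(p_z) ≈ -26.67°, λ = atan2(p_y, p_x) ≈ 35.63°.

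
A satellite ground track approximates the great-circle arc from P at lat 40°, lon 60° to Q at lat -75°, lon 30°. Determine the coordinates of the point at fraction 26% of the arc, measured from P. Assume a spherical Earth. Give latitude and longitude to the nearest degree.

≈ lat 10°, lon 56°

Write both endpoints as unit vectors p₁, p₂ with components (cos φ cos λ, cos φ sin λ, sin φ).
The central angle between the endpoints is δ = arccos(p₁·p₂) ≈ 2.037 rad (116.7°).
Interpolate at f = 0.26 with slerp weights a = sin((1−f)δ)/sin δ ≈ 1.117, b = sin(fδ)/sin δ ≈ 0.565.
p = a·p₁ + b·p₂ ≈ (0.555, 0.814, 0.172); φ = arcsin(p_z) ≈ 9.90°, λ = atan2(p_y, p_x) ≈ 55.74°.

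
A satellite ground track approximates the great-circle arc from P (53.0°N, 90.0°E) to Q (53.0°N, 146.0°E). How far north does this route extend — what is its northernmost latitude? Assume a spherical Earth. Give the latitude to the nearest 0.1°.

≈ 56.4°N

The great circle lies in the plane with unit normal n̂ = (p₁ × p₂)/|p₁ × p₂|.
Here n̂_z ≈ +0.554; the vertex latitude is φ_max = arccos|n̂_z| ≈ 56.4°.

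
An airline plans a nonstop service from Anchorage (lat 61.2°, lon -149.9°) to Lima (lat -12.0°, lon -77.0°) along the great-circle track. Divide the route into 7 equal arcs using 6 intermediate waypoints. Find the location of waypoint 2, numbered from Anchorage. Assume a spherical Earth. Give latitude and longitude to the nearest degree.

Write both endpoints as unit vectors p₁, p₂ with components (cos φ cos λ, cos φ sin λ, sin φ).
The central angle between the endpoints is δ = arccos(p₁·p₂) ≈ 1.614 rad (92.5°).
Interpolate at f = 2/7 with slerp weights a = sin((1−f)δ)/sin δ ≈ 0.915, b = sin(fδ)/sin δ ≈ 0.446.
p = a·p₁ + b·p₂ ≈ (-0.283, -0.646, 0.709); φ = arcsin(p_z) ≈ 45.16°, λ = atan2(p_y, p_x) ≈ -113.69°.

≈ lat 45°, lon -114°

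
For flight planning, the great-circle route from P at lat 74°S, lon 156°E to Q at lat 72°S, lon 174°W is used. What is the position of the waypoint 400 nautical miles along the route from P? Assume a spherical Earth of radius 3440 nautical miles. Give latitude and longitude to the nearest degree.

Write both endpoints as unit vectors p₁, p₂ with components (cos φ cos λ, cos φ sin λ, sin φ).
The central angle between the endpoints is δ = arccos(p₁·p₂) ≈ 0.155 rad (8.9°). The total great-circle distance is δ·R ≈ 0.155 × 3440 ≈ 534 nmi, so the target fraction is f = 400/534 ≈ 0.749.
Interpolate at f ≈ 0.749 with slerp weights a = sin((1−f)δ)/sin δ ≈ 0.252, b = sin(fδ)/sin δ ≈ 0.751.
p = a·p₁ + b·p₂ ≈ (-0.294, 0.004, -0.956); φ = arcsin(p_z) ≈ -72.90°, λ = atan2(p_y, p_x) ≈ 179.22°.

≈ lat 73°S, lon 179°E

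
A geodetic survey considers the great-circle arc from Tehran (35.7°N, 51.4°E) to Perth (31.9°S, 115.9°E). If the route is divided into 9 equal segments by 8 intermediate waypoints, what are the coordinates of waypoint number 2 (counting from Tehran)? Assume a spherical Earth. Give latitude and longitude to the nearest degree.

≈ 22°N, 68°E

From cos δ = sin φ₁ sin φ₂ + cos φ₁ cos φ₂ cos Δλ, the central angle is δ ≈ 1.582 rad (90.7°).
Interpolate at f = 2/9 with slerp weights a = sin((1−f)δ)/sin δ ≈ 0.943, b = sin(fδ)/sin δ ≈ 0.344.
p = a·p₁ + b·p₂ ≈ (0.350, 0.861, 0.368); φ = arcsin(p_z) ≈ 21.60°, λ = atan2(p_y, p_x) ≈ 67.89°.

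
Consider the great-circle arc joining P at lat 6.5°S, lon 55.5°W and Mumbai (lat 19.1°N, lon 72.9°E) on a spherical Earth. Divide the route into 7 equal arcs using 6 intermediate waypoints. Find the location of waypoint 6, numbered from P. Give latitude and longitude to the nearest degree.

≈ lat 20°N, lon 53°E

The haversine formula gives a central angle δ ≈ 2.240 rad (128.3°) between the endpoints.
Interpolate at f = 6/7 with slerp weights a = sin((1−f)δ)/sin δ ≈ 0.401, b = sin(fδ)/sin δ ≈ 1.198.
p = a·p₁ + b·p₂ ≈ (0.559, 0.754, 0.347); φ = arcsin(p_z) ≈ 20.28°, λ = atan2(p_y, p_x) ≈ 53.46°.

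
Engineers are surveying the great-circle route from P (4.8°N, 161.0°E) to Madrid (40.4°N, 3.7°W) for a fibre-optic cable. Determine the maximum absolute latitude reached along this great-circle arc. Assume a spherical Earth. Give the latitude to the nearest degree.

The great circle lies in the plane with unit normal n̂ = (p₁ × p₂)/|p₁ × p₂|.
Here n̂_z ≈ -0.272; the vertex latitude is φ_max = arccos|n̂_z| ≈ 74.2°.
Check via Clairaut: cos φ_max = |cos φ₁| · sin C = cos(4.8°)·sin(15.9°) ≈ 0.272, again giving ≈ 74.2°.

≈ 74°N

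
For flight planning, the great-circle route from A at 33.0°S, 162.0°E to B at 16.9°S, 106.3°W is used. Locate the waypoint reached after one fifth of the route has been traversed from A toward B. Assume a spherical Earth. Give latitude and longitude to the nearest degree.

≈ 36°S, 178°W

From cos δ = sin φ₁ sin φ₂ + cos φ₁ cos φ₂ cos Δλ, the central angle is δ ≈ 1.436 rad (82.3°).
Interpolate at f = 1/5 with slerp weights a = sin((1−f)δ)/sin δ ≈ 0.921, b = sin(fδ)/sin δ ≈ 0.286.
p = a·p₁ + b·p₂ ≈ (-0.811, -0.024, -0.584); φ = arcsin(p_z) ≈ -35.77°, λ = atan2(p_y, p_x) ≈ -178.31°.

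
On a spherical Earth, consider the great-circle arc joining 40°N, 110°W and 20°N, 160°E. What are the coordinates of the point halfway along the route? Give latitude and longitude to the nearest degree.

≈ 39°N, 161°W

Convert each endpoint to a unit vector on the sphere (x = cos φ cos λ, y = cos φ sin λ, z = sin φ).
The central angle between the endpoints is δ = arccos(p₁·p₂) ≈ 1.349 rad (77.3°).
Interpolate at f = 1/2 with slerp weights a = sin((1−f)δ)/sin δ ≈ 0.640, b = sin(fδ)/sin δ ≈ 0.640.
p = a·p₁ + b·p₂ ≈ (-0.733, -0.255, 0.630); φ = arcsin(p_z) ≈ 39.09°, λ = atan2(p_y, p_x) ≈ -160.81°.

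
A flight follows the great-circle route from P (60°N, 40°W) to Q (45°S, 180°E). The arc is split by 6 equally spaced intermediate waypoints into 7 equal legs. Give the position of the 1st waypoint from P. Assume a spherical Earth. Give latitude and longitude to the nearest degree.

Convert each endpoint to a unit vector on the sphere (x = cos φ cos λ, y = cos φ sin λ, z = sin φ).
The central angle between the endpoints is δ = arccos(p₁·p₂) ≈ 2.653 rad (152.0°).
Interpolate at f = 1/7 with slerp weights a = sin((1−f)δ)/sin δ ≈ 1.626, b = sin(fδ)/sin δ ≈ 0.789.
p = a·p₁ + b·p₂ ≈ (0.065, -0.523, 0.850); φ = arcsin(p_z) ≈ 58.23°, λ = atan2(p_y, p_x) ≈ -82.93°.

≈ (58°N, 83°W)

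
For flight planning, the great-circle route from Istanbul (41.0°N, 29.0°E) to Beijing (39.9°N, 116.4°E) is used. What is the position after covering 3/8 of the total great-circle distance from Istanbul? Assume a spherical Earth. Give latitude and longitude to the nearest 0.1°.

Convert each endpoint to a unit vector on the sphere (x = cos φ cos λ, y = cos φ sin λ, z = sin φ).
The central angle between the endpoints is δ = arccos(p₁·p₂) ≈ 1.107 rad (63.4°).
Interpolate at f = 3/8 with slerp weights a = sin((1−f)δ)/sin δ ≈ 0.713, b = sin(fδ)/sin δ ≈ 0.451.
p = a·p₁ + b·p₂ ≈ (0.317, 0.571, 0.757); φ = arcsin(p_z) ≈ 49.23°, λ = atan2(p_y, p_x) ≈ 60.95°.

≈ 49.2°N, 61.0°E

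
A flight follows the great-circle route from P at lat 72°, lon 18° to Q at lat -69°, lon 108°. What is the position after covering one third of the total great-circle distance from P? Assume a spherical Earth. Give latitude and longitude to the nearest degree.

Convert each endpoint to a unit vector on the sphere (x = cos φ cos λ, y = cos φ sin λ, z = sin φ).
The central angle between the endpoints is δ = arccos(p₁·p₂) ≈ 2.664 rad (152.6°).
Interpolate at f = 1/3 with slerp weights a = sin((1−f)δ)/sin δ ≈ 2.128, b = sin(fδ)/sin δ ≈ 1.686.
p = a·p₁ + b·p₂ ≈ (0.439, 0.778, 0.450); φ = arcsin(p_z) ≈ 26.74°, λ = atan2(p_y, p_x) ≈ 60.58°.

≈ lat 27°, lon 61°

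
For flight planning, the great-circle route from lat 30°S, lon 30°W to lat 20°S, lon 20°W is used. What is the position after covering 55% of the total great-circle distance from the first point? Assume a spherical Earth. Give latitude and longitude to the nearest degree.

The haversine formula gives a central angle δ ≈ 0.235 rad (13.5°) between the endpoints.
Interpolate at f = 0.55 with slerp weights a = sin((1−f)δ)/sin δ ≈ 0.453, b = sin(fδ)/sin δ ≈ 0.554.
p = a·p₁ + b·p₂ ≈ (0.829, -0.374, -0.416); φ = arcsin(p_z) ≈ -24.58°, λ = atan2(p_y, p_x) ≈ -24.30°.

≈ lat 25°S, lon 24°W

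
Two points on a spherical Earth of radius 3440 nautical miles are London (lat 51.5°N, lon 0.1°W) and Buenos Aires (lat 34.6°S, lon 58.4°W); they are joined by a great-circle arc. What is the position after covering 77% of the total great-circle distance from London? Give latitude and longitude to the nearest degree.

≈ lat 15°S, lon 46°W

Convert each endpoint to a unit vector on the sphere (x = cos φ cos λ, y = cos φ sin λ, z = sin φ).
The central angle between the endpoints is δ = arccos(p₁·p₂) ≈ 1.747 rad (100.1°).
Interpolate at f = 0.77 with slerp weights a = sin((1−f)δ)/sin δ ≈ 0.397, b = sin(fδ)/sin δ ≈ 0.990.
p = a·p₁ + b·p₂ ≈ (0.674, -0.694, -0.251); φ = arcsin(p_z) ≈ -14.55°, λ = atan2(p_y, p_x) ≈ -45.85°.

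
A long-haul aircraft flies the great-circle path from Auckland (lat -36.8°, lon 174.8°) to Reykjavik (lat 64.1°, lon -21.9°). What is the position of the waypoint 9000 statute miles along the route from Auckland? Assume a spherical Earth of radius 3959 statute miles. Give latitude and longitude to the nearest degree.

The haversine formula gives a central angle δ ≈ 2.634 rad (150.9°) between the endpoints. The total great-circle distance is δ·R ≈ 2.634 × 3959 ≈ 10428 mi, so the target fraction is f = 9000/10428 ≈ 0.863.
Interpolate at f ≈ 0.863 with slerp weights a = sin((1−f)δ)/sin δ ≈ 0.726, b = sin(fδ)/sin δ ≈ 1.570.
p = a·p₁ + b·p₂ ≈ (0.058, -0.203, 0.977); φ = arcsin(p_z) ≈ 77.81°, λ = atan2(p_y, p_x) ≈ -74.19°.

≈ lat 78°, lon -74°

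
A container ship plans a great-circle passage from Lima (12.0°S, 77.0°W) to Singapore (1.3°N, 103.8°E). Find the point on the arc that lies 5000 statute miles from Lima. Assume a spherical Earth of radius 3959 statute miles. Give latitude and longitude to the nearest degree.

≈ (83°S, 113°W)

Convert each endpoint to a unit vector on the sphere (x = cos φ cos λ, y = cos φ sin λ, z = sin φ).
The central angle between the endpoints is δ = arccos(p₁·p₂) ≈ 2.954 rad (169.3°). The total great-circle distance is δ·R ≈ 2.954 × 3959 ≈ 11696 mi, so the target fraction is f = 5000/11696 ≈ 0.427.
Interpolate at f ≈ 0.427 with slerp weights a = sin((1−f)δ)/sin δ ≈ 5.332, b = sin(fδ)/sin δ ≈ 5.119.
p = a·p₁ + b·p₂ ≈ (-0.047, -0.112, -0.993); φ = arcsin(p_z) ≈ -83.00°, λ = atan2(p_y, p_x) ≈ -112.87°.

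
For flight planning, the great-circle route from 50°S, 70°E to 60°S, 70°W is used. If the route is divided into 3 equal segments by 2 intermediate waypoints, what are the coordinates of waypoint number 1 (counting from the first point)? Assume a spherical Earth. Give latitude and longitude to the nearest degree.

From cos δ = sin φ₁ sin φ₂ + cos φ₁ cos φ₂ cos Δλ, the central angle is δ ≈ 1.140 rad (65.3°).
Interpolate at f = 1/3 with slerp weights a = sin((1−f)δ)/sin δ ≈ 0.758, b = sin(fδ)/sin δ ≈ 0.408.
p = a·p₁ + b·p₂ ≈ (0.237, 0.266, -0.934); φ = arcsin(p_z) ≈ -69.14°, λ = atan2(p_y, p_x) ≈ 48.38°.

≈ 69°S, 48°E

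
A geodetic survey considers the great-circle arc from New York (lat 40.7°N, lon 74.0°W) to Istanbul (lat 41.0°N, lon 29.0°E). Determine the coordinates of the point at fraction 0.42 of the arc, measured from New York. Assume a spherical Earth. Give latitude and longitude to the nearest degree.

≈ lat 54°N, lon 33°W

Convert each endpoint to a unit vector on the sphere (x = cos φ cos λ, y = cos φ sin λ, z = sin φ).
The central angle between the endpoints is δ = arccos(p₁·p₂) ≈ 1.267 rad (72.6°).
Interpolate at f = 0.42 with slerp weights a = sin((1−f)δ)/sin δ ≈ 0.703, b = sin(fδ)/sin δ ≈ 0.532.
p = a·p₁ + b·p₂ ≈ (0.498, -0.318, 0.807); φ = arcsin(p_z) ≈ 53.81°, λ = atan2(p_y, p_x) ≈ -32.53°.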